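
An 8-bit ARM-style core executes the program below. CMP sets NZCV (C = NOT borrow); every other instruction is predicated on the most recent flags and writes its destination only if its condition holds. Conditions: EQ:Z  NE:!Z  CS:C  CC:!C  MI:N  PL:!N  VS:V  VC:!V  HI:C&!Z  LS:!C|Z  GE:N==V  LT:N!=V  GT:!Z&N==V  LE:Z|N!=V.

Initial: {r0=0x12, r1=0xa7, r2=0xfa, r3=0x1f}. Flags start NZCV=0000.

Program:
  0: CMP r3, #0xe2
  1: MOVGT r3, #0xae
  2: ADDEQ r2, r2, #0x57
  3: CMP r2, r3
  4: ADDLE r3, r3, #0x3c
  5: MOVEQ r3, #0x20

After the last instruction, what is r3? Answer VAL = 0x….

0: ✓ CMP  NZCV=0000
1: ✓ MOVGT  r3←0xae
2: · ADDEQ
3: ✓ CMP  NZCV=0010
4: · ADDLE
5: · MOVEQ

VAL = 0xae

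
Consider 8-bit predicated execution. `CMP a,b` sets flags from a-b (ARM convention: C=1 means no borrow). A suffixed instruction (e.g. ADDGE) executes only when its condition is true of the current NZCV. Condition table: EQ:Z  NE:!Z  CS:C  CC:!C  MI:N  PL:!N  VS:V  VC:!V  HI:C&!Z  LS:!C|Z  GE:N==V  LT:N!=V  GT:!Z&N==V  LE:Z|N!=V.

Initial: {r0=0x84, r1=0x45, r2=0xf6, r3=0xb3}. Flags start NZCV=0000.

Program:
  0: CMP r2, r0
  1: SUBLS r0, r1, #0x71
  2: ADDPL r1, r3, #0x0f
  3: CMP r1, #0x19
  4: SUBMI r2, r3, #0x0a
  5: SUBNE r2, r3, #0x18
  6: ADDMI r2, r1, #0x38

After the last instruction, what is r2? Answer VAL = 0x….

0: ✓ CMP  NZCV=0010
1: · SUBLS
2: ✓ ADDPL  r1←0xc2
3: ✓ CMP  NZCV=1010
4: ✓ SUBMI  r2←0xa9
5: ✓ SUBNE  r2←0x9b
6: ✓ ADDMI  r2←0xfa

VAL = 0xfa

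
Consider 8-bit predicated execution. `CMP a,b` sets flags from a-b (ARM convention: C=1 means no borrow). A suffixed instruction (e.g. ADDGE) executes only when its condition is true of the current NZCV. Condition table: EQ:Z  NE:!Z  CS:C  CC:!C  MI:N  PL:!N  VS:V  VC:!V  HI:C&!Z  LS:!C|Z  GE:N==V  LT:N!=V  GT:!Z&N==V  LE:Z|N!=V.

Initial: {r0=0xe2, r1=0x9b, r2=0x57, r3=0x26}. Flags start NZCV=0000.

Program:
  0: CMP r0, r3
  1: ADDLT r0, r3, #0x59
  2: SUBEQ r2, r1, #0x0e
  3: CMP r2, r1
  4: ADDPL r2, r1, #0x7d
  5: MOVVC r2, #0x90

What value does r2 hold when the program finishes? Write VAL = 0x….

VAL = 0x57

[0] flags=1010 → (cmp)
[1] flags=1010 LT?T → r0=0x7f
[2] flags=1010 EQ?F → skip
[3] flags=1001 → (cmp)
[4] flags=1001 PL?F → skip
[5] flags=1001 VC?F → skip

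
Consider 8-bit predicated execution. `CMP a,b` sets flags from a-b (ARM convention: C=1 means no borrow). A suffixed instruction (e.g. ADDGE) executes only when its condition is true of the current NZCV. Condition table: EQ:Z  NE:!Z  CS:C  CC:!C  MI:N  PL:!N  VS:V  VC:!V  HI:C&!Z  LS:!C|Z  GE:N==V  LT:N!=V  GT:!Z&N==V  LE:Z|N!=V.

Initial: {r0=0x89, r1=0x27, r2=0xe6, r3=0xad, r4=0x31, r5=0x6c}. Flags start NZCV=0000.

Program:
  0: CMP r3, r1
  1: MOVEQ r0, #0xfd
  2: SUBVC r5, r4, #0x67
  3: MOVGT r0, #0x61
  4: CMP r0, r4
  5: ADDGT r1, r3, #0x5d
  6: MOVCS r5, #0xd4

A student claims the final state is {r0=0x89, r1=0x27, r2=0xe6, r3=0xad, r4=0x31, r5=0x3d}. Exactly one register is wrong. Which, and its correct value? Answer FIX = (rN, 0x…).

[0] flags=1010 → (cmp)
[1] flags=1010 EQ?F → skip
[2] flags=1010 VC?T → r5=0xca
[3] flags=1010 GT?F → skip
[4] flags=0011 → (cmp)
[5] flags=0011 GT?F → skip
[6] flags=0011 CS?T → r5=0xd4

FIX = (r5, 0xd4)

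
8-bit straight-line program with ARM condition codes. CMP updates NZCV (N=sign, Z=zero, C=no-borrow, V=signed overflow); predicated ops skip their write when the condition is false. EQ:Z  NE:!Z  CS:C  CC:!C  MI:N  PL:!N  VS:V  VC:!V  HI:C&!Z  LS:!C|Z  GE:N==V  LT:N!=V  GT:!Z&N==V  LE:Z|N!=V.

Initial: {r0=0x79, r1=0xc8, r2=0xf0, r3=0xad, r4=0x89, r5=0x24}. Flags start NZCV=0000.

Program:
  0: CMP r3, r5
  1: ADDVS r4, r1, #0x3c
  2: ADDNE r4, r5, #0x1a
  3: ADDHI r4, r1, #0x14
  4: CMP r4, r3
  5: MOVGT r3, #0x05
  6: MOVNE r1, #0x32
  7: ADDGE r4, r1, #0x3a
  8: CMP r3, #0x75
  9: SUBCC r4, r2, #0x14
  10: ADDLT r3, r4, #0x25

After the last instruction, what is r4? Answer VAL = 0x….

VAL = 0xdc

0: ✓ CMP  NZCV=1010
1: · ADDVS
2: ✓ ADDNE  r4←0x3e
3: ✓ ADDHI  r4←0xdc
4: ✓ CMP  NZCV=0010
5: ✓ MOVGT  r3←0x05
6: ✓ MOVNE  r1←0x32
7: ✓ ADDGE  r4←0x6c
8: ✓ CMP  NZCV=1000
9: ✓ SUBCC  r4←0xdc
10: ✓ ADDLT  r3←0x01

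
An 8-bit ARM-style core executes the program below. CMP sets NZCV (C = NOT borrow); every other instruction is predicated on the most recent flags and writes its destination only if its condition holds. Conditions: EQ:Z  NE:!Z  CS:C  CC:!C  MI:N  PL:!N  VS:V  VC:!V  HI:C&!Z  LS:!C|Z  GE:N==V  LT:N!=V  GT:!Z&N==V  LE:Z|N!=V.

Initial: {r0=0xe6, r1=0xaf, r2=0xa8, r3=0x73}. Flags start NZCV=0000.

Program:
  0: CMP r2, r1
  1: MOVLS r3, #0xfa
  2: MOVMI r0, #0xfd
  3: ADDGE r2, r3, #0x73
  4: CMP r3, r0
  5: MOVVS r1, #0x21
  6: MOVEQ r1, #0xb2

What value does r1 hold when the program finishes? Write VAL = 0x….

VAL = 0xaf

[0] flags=1000 → (cmp)
[1] flags=1000 LS?T → r3=0xfa
[2] flags=1000 MI?T → r0=0xfd
[3] flags=1000 GE?F → skip
[4] flags=1000 → (cmp)
[5] flags=1000 VS?F → skip
[6] flags=1000 EQ?F → skip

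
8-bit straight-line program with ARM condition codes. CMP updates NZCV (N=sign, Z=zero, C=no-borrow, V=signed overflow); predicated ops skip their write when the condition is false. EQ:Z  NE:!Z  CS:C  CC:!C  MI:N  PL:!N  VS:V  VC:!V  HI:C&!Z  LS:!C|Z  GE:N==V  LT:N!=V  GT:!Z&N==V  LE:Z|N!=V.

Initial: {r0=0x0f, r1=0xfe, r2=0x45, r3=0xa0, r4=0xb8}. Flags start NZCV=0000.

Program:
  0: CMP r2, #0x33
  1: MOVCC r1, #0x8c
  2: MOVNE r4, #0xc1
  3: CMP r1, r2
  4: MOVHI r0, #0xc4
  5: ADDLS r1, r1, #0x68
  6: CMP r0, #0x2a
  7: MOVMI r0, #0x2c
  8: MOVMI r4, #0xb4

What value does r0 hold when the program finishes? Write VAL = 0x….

VAL = 0x2c

0: ✓ CMP  NZCV=0010
1: · MOVCC
2: ✓ MOVNE  r4←0xc1
3: ✓ CMP  NZCV=1010
4: ✓ MOVHI  r0←0xc4
5: · ADDLS
6: ✓ CMP  NZCV=1010
7: ✓ MOVMI  r0←0x2c
8: ✓ MOVMI  r4←0xb4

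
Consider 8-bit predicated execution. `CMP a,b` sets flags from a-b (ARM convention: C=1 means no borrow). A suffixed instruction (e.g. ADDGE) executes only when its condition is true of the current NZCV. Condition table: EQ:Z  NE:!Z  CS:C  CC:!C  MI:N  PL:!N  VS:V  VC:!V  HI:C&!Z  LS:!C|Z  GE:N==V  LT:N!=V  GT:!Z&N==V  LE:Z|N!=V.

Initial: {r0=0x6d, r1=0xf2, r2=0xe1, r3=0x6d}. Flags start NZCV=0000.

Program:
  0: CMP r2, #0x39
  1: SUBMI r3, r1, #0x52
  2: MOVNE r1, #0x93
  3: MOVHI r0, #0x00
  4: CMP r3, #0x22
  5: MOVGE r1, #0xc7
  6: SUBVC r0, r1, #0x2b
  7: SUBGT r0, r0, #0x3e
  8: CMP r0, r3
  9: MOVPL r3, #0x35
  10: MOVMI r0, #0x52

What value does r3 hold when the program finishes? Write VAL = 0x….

[0] flags=1010 → (cmp)
[1] flags=1010 MI?T → r3=0xa0
[2] flags=1010 NE?T → r1=0x93
[3] flags=1010 HI?T → r0=0x00
[4] flags=0011 → (cmp)
[5] flags=0011 GE?F → skip
[6] flags=0011 VC?F → skip
[7] flags=0011 GT?F → skip
[8] flags=0000 → (cmp)
[9] flags=0000 PL?T → r3=0x35
[10] flags=0000 MI?F → skip

VAL = 0x35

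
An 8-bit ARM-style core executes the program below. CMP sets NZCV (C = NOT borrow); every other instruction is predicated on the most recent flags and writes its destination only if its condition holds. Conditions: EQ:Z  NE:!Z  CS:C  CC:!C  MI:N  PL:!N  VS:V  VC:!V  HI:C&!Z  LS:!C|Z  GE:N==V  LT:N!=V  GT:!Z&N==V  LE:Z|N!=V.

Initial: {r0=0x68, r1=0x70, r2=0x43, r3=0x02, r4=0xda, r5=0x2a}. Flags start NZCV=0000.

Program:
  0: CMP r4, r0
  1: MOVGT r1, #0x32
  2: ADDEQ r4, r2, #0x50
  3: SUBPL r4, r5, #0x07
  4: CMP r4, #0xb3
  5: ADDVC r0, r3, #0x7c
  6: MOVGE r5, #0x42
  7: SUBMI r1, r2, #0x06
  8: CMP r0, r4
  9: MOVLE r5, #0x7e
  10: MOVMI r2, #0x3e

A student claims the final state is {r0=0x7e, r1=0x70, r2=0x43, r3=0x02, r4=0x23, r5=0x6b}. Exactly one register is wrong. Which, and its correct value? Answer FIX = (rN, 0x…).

FIX = (r5, 0x42)

[0] flags=0011 → (cmp)
[1] flags=0011 GT?F → skip
[2] flags=0011 EQ?F → skip
[3] flags=0011 PL?T → r4=0x23
[4] flags=0000 → (cmp)
[5] flags=0000 VC?T → r0=0x7e
[6] flags=0000 GE?T → r5=0x42
[7] flags=0000 MI?F → skip
[8] flags=0010 → (cmp)
[9] flags=0010 LE?F → skip
[10] flags=0010 MI?F → skip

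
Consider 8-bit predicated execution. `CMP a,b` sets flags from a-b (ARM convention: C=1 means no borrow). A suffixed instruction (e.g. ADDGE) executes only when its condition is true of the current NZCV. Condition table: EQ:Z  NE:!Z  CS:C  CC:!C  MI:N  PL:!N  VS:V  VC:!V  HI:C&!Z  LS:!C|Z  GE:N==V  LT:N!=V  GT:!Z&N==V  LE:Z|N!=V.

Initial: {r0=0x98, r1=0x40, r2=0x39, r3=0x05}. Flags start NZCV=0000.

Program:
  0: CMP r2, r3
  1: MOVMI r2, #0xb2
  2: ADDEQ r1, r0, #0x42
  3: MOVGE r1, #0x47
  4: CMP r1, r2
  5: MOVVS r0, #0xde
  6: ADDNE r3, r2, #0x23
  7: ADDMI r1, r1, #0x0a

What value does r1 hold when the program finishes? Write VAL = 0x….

0: ✓ CMP  NZCV=0010
1: · MOVMI
2: · ADDEQ
3: ✓ MOVGE  r1←0x47
4: ✓ CMP  NZCV=0010
5: · MOVVS
6: ✓ ADDNE  r3←0x5c
7: · ADDMI

VAL = 0x47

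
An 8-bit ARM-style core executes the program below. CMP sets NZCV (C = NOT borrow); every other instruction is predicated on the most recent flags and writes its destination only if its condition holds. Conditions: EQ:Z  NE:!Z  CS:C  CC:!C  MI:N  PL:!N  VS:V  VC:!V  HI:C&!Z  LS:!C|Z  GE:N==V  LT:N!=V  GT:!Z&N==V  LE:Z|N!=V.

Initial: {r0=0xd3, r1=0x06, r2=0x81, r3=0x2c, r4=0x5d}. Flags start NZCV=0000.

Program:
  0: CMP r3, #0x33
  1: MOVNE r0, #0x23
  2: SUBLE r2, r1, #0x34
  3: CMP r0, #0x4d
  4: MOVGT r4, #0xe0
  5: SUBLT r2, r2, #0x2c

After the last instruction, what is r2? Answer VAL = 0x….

0: ✓ CMP  NZCV=1000
1: ✓ MOVNE  r0←0x23
2: ✓ SUBLE  r2←0xd2
3: ✓ CMP  NZCV=1000
4: · MOVGT
5: ✓ SUBLT  r2←0xa6

VAL = 0xa6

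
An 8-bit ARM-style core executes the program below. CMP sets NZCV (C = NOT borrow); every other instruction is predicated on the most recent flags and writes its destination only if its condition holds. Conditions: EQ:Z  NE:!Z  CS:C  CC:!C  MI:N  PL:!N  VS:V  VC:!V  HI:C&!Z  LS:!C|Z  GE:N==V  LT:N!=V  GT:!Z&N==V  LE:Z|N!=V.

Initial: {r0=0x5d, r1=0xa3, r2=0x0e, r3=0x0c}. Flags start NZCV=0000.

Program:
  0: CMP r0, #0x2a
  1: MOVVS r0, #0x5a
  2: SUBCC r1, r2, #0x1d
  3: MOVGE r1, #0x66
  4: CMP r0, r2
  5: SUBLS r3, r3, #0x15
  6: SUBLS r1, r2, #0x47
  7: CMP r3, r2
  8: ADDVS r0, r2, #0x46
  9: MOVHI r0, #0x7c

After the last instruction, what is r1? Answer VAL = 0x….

VAL = 0x66

0: ✓ CMP  NZCV=0010
1: · MOVVS
2: · SUBCC
3: ✓ MOVGE  r1←0x66
4: ✓ CMP  NZCV=0010
5: · SUBLS
6: · SUBLS
7: ✓ CMP  NZCV=1000
8: · ADDVS
9: · MOVHI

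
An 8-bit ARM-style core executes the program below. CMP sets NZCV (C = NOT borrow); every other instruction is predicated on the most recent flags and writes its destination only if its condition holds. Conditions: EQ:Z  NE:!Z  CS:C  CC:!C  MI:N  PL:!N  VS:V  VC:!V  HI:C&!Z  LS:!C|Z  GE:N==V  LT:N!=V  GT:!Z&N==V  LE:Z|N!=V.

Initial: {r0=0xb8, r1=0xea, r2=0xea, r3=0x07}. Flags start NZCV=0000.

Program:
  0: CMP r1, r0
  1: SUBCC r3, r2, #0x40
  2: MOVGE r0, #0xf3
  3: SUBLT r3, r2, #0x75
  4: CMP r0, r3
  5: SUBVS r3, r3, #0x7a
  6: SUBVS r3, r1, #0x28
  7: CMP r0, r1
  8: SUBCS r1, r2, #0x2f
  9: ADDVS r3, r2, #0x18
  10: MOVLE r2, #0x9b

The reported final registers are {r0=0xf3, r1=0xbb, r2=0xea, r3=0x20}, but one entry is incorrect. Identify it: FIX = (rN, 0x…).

[0] flags=0010 → (cmp)
[1] flags=0010 CC?F → skip
[2] flags=0010 GE?T → r0=0xf3
[3] flags=0010 LT?F → skip
[4] flags=1010 → (cmp)
[5] flags=1010 VS?F → skip
[6] flags=1010 VS?F → skip
[7] flags=0010 → (cmp)
[8] flags=0010 CS?T → r1=0xbb
[9] flags=0010 VS?F → skip
[10] flags=0010 LE?F → skip

FIX = (r3, 0x07)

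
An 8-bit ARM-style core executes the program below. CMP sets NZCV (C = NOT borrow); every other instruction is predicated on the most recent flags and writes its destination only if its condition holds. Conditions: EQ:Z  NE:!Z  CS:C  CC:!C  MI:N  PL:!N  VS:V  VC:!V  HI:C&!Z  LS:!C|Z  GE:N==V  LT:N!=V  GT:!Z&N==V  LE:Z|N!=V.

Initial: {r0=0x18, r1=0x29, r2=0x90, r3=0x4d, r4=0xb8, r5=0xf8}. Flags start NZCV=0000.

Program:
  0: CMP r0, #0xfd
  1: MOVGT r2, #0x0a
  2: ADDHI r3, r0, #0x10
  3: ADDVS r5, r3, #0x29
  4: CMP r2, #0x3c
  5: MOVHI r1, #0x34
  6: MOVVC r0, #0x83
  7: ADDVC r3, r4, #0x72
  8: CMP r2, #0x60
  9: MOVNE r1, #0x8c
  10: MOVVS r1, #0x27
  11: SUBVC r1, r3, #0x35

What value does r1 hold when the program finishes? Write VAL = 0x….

0: ✓ CMP  NZCV=0000
1: ✓ MOVGT  r2←0x0a
2: · ADDHI
3: · ADDVS
4: ✓ CMP  NZCV=1000
5: · MOVHI
6: ✓ MOVVC  r0←0x83
7: ✓ ADDVC  r3←0x2a
8: ✓ CMP  NZCV=1000
9: ✓ MOVNE  r1←0x8c
10: · MOVVS
11: ✓ SUBVC  r1←0xf5

VAL = 0xf5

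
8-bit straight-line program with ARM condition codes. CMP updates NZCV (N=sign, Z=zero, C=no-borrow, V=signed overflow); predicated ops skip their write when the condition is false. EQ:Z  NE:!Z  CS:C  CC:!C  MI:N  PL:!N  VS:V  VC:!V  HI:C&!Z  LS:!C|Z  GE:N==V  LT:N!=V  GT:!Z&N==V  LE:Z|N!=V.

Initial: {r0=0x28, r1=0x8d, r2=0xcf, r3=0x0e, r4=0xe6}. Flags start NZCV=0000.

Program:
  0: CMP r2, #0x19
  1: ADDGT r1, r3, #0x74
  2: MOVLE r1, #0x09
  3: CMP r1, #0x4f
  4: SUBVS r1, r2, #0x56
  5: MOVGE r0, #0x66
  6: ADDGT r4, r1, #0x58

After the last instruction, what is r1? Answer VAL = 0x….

[0] flags=1010 → (cmp)
[1] flags=1010 GT?F → skip
[2] flags=1010 LE?T → r1=0x09
[3] flags=1000 → (cmp)
[4] flags=1000 VS?F → skip
[5] flags=1000 GE?F → skip
[6] flags=1000 GT?F → skip

VAL = 0x09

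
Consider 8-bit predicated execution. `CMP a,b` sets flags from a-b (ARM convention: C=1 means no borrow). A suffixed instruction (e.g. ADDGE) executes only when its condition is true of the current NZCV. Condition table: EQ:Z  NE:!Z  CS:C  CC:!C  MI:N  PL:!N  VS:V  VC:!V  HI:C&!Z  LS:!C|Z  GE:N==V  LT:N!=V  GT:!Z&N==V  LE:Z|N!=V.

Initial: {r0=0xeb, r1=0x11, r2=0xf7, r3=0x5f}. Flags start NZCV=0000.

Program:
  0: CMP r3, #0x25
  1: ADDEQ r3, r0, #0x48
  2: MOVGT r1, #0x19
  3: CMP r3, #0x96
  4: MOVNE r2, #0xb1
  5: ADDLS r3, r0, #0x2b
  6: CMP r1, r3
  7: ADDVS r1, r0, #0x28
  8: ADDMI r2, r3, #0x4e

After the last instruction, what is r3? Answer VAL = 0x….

[0] flags=0010 → (cmp)
[1] flags=0010 EQ?F → skip
[2] flags=0010 GT?T → r1=0x19
[3] flags=1001 → (cmp)
[4] flags=1001 NE?T → r2=0xb1
[5] flags=1001 LS?T → r3=0x16
[6] flags=0010 → (cmp)
[7] flags=0010 VS?F → skip
[8] flags=0010 MI?F → skip

VAL = 0x16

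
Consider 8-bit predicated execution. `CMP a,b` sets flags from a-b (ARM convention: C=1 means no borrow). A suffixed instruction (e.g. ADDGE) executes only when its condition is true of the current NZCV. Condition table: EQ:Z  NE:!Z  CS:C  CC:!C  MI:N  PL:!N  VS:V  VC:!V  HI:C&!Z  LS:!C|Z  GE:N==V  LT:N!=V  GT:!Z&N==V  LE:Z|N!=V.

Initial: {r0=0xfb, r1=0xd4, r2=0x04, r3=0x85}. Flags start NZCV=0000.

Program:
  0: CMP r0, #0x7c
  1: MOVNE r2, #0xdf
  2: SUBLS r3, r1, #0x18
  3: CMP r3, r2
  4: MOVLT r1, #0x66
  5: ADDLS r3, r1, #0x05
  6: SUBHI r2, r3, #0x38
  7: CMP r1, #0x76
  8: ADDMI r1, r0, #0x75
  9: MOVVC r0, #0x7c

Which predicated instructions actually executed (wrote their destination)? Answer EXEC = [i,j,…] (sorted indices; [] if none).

[0] flags=0011 → (cmp)
[1] flags=0011 NE?T → r2=0xdf
[2] flags=0011 LS?F → skip
[3] flags=1000 → (cmp)
[4] flags=1000 LT?T → r1=0x66
[5] flags=1000 LS?T → r3=0x6b
[6] flags=1000 HI?F → skip
[7] flags=1000 → (cmp)
[8] flags=1000 MI?T → r1=0x70
[9] flags=1000 VC?T → r0=0x7c

EXEC = [1,4,5,8,9]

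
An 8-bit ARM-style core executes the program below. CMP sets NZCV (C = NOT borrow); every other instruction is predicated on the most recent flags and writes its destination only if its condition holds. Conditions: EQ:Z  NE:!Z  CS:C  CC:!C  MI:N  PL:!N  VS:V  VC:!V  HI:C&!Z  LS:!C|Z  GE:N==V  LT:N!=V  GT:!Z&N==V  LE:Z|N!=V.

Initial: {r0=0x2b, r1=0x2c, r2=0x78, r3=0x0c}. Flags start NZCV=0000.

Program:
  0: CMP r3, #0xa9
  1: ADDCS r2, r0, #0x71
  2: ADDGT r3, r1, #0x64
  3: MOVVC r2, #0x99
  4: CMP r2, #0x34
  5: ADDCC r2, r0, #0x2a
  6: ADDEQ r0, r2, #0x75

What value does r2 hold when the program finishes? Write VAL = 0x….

VAL = 0x99

[0] flags=0000 → (cmp)
[1] flags=0000 CS?F → skip
[2] flags=0000 GT?T → r3=0x90
[3] flags=0000 VC?T → r2=0x99
[4] flags=0011 → (cmp)
[5] flags=0011 CC?F → skip
[6] flags=0011 EQ?F → skip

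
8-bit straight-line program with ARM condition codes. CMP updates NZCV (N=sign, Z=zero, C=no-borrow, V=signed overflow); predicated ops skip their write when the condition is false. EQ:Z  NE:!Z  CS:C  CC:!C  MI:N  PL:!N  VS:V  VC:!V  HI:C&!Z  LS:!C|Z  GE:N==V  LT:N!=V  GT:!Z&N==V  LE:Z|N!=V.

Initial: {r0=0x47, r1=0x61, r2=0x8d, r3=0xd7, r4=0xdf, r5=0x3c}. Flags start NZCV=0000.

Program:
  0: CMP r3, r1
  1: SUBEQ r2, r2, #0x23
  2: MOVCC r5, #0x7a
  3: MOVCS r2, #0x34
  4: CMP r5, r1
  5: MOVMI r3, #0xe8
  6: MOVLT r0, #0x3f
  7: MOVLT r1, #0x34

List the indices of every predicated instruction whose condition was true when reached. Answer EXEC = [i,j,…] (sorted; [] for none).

0: ✓ CMP  NZCV=0011
1: · SUBEQ
2: · MOVCC
3: ✓ MOVCS  r2←0x34
4: ✓ CMP  NZCV=1000
5: ✓ MOVMI  r3←0xe8
6: ✓ MOVLT  r0←0x3f
7: ✓ MOVLT  r1←0x34

EXEC = [3,5,6,7]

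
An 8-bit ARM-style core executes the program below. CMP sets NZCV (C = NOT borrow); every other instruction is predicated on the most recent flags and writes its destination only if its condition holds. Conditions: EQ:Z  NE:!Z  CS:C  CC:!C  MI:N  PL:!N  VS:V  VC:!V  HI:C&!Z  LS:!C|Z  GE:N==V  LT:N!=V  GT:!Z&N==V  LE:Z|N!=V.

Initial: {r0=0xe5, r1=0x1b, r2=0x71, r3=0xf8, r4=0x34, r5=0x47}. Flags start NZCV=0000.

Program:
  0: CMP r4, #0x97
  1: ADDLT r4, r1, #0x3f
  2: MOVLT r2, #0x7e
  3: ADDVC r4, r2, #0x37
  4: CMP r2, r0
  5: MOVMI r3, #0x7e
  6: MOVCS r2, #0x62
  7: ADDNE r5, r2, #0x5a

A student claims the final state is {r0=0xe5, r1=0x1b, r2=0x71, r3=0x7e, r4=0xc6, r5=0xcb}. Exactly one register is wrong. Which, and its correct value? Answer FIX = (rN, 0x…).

[0] flags=1001 → (cmp)
[1] flags=1001 LT?F → skip
[2] flags=1001 LT?F → skip
[3] flags=1001 VC?F → skip
[4] flags=1001 → (cmp)
[5] flags=1001 MI?T → r3=0x7e
[6] flags=1001 CS?F → skip
[7] flags=1001 NE?T → r5=0xcb

FIX = (r4, 0x34)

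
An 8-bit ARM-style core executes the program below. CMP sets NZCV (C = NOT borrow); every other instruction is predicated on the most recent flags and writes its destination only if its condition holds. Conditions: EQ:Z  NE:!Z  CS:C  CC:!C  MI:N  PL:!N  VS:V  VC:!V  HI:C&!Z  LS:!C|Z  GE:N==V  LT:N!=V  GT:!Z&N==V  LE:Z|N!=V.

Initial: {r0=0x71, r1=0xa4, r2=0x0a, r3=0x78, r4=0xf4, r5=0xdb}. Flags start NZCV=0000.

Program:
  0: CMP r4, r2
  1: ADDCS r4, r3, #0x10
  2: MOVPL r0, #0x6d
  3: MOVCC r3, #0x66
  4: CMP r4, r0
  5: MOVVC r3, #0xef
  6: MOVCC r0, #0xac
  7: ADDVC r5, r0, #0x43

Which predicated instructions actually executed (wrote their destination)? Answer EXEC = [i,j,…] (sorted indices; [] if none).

0: ✓ CMP  NZCV=1010
1: ✓ ADDCS  r4←0x88
2: · MOVPL
3: · MOVCC
4: ✓ CMP  NZCV=0011
5: · MOVVC
6: · MOVCC
7: · ADDVC

EXEC = [1]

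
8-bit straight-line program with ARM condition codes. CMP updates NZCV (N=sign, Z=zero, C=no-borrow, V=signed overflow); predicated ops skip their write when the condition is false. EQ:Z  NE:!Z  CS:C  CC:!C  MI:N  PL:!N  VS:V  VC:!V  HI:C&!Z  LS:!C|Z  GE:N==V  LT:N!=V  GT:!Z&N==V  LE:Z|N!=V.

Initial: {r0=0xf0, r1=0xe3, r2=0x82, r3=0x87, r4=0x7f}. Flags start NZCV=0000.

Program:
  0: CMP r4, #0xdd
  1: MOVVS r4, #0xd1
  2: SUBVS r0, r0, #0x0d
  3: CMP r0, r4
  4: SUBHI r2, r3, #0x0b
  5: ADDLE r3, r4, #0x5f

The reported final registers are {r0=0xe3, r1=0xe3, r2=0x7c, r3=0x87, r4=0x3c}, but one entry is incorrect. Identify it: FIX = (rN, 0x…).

0: ✓ CMP  NZCV=1001
1: ✓ MOVVS  r4←0xd1
2: ✓ SUBVS  r0←0xe3
3: ✓ CMP  NZCV=0010
4: ✓ SUBHI  r2←0x7c
5: · ADDLE

FIX = (r4, 0xd1)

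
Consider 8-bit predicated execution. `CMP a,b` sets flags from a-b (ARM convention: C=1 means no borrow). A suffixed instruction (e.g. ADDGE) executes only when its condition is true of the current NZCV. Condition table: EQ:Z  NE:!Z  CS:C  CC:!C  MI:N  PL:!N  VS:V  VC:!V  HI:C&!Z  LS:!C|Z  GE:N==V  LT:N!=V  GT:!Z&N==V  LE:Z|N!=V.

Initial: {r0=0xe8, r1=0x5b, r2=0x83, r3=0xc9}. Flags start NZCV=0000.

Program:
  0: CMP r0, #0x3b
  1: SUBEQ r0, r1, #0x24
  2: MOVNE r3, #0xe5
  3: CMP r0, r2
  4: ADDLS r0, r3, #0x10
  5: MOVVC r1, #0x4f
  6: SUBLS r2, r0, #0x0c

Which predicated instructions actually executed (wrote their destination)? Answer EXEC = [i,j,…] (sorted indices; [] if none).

0: ✓ CMP  NZCV=1010
1: · SUBEQ
2: ✓ MOVNE  r3←0xe5
3: ✓ CMP  NZCV=0010
4: · ADDLS
5: ✓ MOVVC  r1←0x4f
6: · SUBLS

EXEC = [2,5]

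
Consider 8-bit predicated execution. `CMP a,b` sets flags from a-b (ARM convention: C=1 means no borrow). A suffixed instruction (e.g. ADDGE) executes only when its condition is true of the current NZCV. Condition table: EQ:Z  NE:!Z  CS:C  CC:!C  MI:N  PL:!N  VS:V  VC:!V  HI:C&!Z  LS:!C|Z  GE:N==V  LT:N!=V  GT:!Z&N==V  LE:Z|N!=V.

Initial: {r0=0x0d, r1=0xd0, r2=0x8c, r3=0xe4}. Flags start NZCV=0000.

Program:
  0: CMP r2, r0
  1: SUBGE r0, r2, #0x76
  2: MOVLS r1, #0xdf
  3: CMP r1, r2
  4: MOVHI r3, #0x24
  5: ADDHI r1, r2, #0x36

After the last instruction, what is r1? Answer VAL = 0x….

VAL = 0xc2

[0] flags=0011 → (cmp)
[1] flags=0011 GE?F → skip
[2] flags=0011 LS?F → skip
[3] flags=0010 → (cmp)
[4] flags=0010 HI?T → r3=0x24
[5] flags=0010 HI?T → r1=0xc2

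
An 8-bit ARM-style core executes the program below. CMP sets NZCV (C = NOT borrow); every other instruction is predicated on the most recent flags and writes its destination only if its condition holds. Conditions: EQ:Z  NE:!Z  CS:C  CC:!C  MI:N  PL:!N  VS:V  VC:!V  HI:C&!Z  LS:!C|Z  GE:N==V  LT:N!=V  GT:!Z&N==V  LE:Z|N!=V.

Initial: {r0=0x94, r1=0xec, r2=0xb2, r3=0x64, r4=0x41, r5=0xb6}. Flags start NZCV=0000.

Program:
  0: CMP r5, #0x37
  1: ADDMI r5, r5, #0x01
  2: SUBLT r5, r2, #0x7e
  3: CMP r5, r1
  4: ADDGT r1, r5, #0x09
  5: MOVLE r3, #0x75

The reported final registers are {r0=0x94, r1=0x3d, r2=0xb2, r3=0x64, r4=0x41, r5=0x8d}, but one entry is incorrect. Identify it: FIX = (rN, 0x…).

0: ✓ CMP  NZCV=0011
1: · ADDMI
2: ✓ SUBLT  r5←0x34
3: ✓ CMP  NZCV=0000
4: ✓ ADDGT  r1←0x3d
5: · MOVLE

FIX = (r5, 0x34)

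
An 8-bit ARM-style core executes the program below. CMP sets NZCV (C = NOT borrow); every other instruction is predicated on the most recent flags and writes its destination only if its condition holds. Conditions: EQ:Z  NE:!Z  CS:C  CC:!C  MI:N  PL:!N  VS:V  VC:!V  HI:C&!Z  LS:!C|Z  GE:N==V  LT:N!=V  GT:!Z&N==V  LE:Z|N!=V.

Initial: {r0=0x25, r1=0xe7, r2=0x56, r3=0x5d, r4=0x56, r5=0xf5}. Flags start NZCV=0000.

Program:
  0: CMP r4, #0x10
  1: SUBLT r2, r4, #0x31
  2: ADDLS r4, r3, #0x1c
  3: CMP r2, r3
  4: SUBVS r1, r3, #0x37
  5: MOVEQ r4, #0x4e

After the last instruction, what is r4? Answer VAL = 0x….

VAL = 0x56

0: ✓ CMP  NZCV=0010
1: · SUBLT
2: · ADDLS
3: ✓ CMP  NZCV=1000
4: · SUBVS
5: · MOVEQ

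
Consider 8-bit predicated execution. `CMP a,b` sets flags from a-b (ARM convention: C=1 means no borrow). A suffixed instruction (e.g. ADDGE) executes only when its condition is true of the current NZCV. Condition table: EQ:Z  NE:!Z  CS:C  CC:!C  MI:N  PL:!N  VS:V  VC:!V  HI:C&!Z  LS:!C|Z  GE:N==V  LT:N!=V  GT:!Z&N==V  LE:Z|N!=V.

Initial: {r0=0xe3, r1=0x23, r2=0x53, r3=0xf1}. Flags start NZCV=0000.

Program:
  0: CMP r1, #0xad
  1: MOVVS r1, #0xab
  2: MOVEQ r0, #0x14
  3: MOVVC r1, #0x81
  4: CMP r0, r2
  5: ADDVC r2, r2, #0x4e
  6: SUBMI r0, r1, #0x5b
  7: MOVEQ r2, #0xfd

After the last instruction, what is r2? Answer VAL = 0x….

0: ✓ CMP  NZCV=0000
1: · MOVVS
2: · MOVEQ
3: ✓ MOVVC  r1←0x81
4: ✓ CMP  NZCV=1010
5: ✓ ADDVC  r2←0xa1
6: ✓ SUBMI  r0←0x26
7: · MOVEQ

VAL = 0xa1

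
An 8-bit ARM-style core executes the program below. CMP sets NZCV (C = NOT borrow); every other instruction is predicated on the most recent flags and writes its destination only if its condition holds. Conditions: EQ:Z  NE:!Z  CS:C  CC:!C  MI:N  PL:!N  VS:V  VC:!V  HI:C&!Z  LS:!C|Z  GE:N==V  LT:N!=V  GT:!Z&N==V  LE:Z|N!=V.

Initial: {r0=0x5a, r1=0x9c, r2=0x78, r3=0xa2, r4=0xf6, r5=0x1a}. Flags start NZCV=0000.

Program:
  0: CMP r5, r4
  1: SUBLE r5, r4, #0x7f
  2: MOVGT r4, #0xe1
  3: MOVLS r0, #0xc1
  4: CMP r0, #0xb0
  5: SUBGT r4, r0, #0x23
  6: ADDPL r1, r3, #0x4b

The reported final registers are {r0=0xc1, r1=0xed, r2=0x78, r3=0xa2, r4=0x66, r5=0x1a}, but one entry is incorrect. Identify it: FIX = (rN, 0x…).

FIX = (r4, 0x9e)

[0] flags=0000 → (cmp)
[1] flags=0000 LE?F → skip
[2] flags=0000 GT?T → r4=0xe1
[3] flags=0000 LS?T → r0=0xc1
[4] flags=0010 → (cmp)
[5] flags=0010 GT?T → r4=0x9e
[6] flags=0010 PL?T → r1=0xed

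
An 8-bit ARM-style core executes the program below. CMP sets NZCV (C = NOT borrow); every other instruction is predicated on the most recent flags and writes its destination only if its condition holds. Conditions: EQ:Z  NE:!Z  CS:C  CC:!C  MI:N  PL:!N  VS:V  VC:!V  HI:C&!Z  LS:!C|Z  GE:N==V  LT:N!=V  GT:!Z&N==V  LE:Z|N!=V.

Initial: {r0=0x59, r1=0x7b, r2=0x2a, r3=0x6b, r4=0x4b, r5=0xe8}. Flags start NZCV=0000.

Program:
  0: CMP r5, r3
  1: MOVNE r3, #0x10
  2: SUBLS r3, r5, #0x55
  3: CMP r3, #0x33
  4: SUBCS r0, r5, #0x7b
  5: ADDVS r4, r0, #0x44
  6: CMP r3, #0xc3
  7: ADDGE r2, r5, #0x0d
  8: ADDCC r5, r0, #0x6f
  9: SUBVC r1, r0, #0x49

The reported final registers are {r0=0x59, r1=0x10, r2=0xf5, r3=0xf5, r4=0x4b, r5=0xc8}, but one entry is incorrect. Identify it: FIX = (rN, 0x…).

0: ✓ CMP  NZCV=0011
1: ✓ MOVNE  r3←0x10
2: · SUBLS
3: ✓ CMP  NZCV=1000
4: · SUBCS
5: · ADDVS
6: ✓ CMP  NZCV=0000
7: ✓ ADDGE  r2←0xf5
8: ✓ ADDCC  r5←0xc8
9: ✓ SUBVC  r1←0x10

FIX = (r3, 0x10)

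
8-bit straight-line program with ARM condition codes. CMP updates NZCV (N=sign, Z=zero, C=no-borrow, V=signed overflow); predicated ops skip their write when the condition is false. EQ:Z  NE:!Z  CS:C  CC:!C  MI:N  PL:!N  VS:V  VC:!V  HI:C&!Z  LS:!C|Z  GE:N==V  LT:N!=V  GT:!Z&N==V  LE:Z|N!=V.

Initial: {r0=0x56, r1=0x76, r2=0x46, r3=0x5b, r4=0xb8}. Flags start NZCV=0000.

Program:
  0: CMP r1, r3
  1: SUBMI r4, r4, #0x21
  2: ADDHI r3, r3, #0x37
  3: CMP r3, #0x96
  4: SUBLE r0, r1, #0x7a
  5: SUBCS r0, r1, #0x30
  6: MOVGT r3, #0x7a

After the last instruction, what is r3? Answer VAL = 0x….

VAL = 0x92

[0] flags=0010 → (cmp)
[1] flags=0010 MI?F → skip
[2] flags=0010 HI?T → r3=0x92
[3] flags=1000 → (cmp)
[4] flags=1000 LE?T → r0=0xfc
[5] flags=1000 CS?F → skip
[6] flags=1000 GT?F → skip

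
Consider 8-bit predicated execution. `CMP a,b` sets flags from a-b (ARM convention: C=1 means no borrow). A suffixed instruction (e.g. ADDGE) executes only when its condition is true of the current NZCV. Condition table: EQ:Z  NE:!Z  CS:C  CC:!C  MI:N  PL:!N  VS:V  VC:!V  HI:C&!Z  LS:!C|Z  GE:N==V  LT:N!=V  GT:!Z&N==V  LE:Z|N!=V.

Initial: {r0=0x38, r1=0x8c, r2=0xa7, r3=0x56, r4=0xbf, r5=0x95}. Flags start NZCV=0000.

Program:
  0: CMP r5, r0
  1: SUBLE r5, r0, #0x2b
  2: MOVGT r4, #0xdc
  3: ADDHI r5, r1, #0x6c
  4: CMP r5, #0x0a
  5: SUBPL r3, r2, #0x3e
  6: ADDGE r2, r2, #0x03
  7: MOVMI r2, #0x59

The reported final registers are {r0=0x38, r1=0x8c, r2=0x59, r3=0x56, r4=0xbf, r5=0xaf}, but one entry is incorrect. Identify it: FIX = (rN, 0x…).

FIX = (r5, 0xf8)

[0] flags=0011 → (cmp)
[1] flags=0011 LE?T → r5=0x0d
[2] flags=0011 GT?F → skip
[3] flags=0011 HI?T → r5=0xf8
[4] flags=1010 → (cmp)
[5] flags=1010 PL?F → skip
[6] flags=1010 GE?F → skip
[7] flags=1010 MI?T → r2=0x59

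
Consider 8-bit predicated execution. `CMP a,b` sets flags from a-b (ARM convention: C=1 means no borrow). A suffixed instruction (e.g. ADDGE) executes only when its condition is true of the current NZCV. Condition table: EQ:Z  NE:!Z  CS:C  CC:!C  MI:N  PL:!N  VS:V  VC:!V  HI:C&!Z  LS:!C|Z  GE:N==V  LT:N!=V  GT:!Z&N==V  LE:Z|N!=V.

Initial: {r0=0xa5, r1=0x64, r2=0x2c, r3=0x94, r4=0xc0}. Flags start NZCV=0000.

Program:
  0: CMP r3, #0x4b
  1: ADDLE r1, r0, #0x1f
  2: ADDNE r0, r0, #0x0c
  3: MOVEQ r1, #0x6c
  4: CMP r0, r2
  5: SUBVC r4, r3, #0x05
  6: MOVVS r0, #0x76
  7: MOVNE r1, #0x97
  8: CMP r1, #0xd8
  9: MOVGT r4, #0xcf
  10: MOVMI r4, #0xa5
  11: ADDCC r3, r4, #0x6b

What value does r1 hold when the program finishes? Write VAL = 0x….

VAL = 0x97

0: ✓ CMP  NZCV=0011
1: ✓ ADDLE  r1←0xc4
2: ✓ ADDNE  r0←0xb1
3: · MOVEQ
4: ✓ CMP  NZCV=1010
5: ✓ SUBVC  r4←0x8f
6: · MOVVS
7: ✓ MOVNE  r1←0x97
8: ✓ CMP  NZCV=1000
9: · MOVGT
10: ✓ MOVMI  r4←0xa5
11: ✓ ADDCC  r3←0x10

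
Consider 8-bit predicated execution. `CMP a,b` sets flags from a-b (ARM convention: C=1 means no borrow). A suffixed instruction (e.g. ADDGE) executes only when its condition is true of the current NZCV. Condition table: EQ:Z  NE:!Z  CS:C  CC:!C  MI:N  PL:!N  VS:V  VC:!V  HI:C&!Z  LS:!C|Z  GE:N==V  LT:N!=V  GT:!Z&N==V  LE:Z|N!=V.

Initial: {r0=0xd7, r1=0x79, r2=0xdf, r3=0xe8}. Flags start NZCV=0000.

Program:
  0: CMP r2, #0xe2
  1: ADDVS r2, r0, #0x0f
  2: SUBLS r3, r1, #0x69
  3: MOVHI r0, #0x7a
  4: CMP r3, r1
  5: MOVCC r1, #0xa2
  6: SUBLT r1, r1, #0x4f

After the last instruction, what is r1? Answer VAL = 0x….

VAL = 0x53

0: ✓ CMP  NZCV=1000
1: · ADDVS
2: ✓ SUBLS  r3←0x10
3: · MOVHI
4: ✓ CMP  NZCV=1000
5: ✓ MOVCC  r1←0xa2
6: ✓ SUBLT  r1←0x53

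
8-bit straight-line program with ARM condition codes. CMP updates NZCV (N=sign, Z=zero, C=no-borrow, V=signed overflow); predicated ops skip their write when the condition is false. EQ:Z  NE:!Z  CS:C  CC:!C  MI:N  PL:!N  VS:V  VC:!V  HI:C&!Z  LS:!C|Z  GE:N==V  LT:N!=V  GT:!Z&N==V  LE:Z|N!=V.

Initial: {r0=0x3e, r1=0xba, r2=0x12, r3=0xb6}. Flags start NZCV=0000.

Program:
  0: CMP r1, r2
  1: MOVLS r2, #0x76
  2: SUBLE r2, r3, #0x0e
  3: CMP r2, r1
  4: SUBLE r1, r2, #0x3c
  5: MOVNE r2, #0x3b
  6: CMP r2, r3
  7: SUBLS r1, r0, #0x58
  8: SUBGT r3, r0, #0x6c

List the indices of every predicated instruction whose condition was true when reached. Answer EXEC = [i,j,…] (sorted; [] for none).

0: ✓ CMP  NZCV=1010
1: · MOVLS
2: ✓ SUBLE  r2←0xa8
3: ✓ CMP  NZCV=1000
4: ✓ SUBLE  r1←0x6c
5: ✓ MOVNE  r2←0x3b
6: ✓ CMP  NZCV=1001
7: ✓ SUBLS  r1←0xe6
8: ✓ SUBGT  r3←0xd2

EXEC = [2,4,5,7,8]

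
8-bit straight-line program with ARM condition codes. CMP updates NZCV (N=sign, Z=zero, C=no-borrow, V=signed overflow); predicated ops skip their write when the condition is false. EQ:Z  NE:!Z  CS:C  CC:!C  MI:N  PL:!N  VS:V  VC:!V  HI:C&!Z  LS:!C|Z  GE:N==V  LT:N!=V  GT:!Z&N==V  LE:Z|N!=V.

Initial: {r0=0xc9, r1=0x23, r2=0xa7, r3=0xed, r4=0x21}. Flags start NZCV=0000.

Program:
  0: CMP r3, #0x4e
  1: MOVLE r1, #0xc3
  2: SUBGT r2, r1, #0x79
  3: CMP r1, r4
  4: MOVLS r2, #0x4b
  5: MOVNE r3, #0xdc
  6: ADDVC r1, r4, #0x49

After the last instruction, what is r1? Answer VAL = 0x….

0: ✓ CMP  NZCV=1010
1: ✓ MOVLE  r1←0xc3
2: · SUBGT
3: ✓ CMP  NZCV=1010
4: · MOVLS
5: ✓ MOVNE  r3←0xdc
6: ✓ ADDVC  r1←0x6a

VAL = 0x6a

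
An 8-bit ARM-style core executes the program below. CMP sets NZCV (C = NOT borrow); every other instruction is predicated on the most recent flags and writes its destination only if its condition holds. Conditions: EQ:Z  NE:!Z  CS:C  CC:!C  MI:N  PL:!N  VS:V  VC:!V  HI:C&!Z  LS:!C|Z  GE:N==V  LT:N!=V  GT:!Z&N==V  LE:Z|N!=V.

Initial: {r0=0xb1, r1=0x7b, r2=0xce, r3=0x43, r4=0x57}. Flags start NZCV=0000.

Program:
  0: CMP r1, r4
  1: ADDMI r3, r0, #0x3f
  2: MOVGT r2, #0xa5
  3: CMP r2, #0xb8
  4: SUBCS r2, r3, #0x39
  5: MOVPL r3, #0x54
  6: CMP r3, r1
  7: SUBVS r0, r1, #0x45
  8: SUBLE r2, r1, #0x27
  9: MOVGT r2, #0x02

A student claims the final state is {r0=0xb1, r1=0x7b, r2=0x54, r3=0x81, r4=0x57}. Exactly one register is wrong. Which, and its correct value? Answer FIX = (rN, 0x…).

FIX = (r3, 0x43)

0: ✓ CMP  NZCV=0010
1: · ADDMI
2: ✓ MOVGT  r2←0xa5
3: ✓ CMP  NZCV=1000
4: · SUBCS
5: · MOVPL
6: ✓ CMP  NZCV=1000
7: · SUBVS
8: ✓ SUBLE  r2←0x54
9: · MOVGT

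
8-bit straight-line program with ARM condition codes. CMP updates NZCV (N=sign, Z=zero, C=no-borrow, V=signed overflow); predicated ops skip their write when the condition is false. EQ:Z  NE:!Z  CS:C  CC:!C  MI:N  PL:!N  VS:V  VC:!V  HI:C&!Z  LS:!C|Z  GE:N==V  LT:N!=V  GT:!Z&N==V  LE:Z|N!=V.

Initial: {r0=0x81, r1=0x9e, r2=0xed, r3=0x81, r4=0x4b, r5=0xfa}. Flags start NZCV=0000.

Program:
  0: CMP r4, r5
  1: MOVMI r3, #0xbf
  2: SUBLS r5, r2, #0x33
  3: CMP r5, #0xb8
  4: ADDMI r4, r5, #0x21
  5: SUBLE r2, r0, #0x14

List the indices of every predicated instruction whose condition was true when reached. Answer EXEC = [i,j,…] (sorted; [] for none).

0: ✓ CMP  NZCV=0000
1: · MOVMI
2: ✓ SUBLS  r5←0xba
3: ✓ CMP  NZCV=0010
4: · ADDMI
5: · SUBLE

EXEC = [2]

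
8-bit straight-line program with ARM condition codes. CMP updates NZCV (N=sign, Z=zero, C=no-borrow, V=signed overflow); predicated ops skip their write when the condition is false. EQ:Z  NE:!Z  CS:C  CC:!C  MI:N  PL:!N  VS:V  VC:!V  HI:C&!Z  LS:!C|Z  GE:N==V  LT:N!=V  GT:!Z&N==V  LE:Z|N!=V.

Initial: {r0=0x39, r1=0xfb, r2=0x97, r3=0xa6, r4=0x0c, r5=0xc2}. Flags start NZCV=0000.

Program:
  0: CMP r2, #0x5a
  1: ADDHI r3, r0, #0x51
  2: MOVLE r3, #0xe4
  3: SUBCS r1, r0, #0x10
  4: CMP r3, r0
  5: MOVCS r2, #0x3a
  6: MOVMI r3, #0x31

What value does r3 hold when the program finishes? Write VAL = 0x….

[0] flags=0011 → (cmp)
[1] flags=0011 HI?T → r3=0x8a
[2] flags=0011 LE?T → r3=0xe4
[3] flags=0011 CS?T → r1=0x29
[4] flags=1010 → (cmp)
[5] flags=1010 CS?T → r2=0x3a
[6] flags=1010 MI?T → r3=0x31

VAL = 0x31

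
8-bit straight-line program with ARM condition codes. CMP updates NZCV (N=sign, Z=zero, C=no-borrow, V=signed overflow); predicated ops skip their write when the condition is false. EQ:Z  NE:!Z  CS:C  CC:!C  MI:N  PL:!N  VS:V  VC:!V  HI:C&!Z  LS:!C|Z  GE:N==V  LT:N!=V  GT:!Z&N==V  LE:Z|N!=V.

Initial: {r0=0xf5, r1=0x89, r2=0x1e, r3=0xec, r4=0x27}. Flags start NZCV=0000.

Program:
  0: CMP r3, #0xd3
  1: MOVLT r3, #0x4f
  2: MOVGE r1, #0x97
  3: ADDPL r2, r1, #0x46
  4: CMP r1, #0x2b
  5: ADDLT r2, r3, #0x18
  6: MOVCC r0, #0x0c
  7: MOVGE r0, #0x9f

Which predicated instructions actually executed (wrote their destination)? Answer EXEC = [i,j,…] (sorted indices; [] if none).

[0] flags=0010 → (cmp)
[1] flags=0010 LT?F → skip
[2] flags=0010 GE?T → r1=0x97
[3] flags=0010 PL?T → r2=0xdd
[4] flags=0011 → (cmp)
[5] flags=0011 LT?T → r2=0x04
[6] flags=0011 CC?F → skip
[7] flags=0011 GE?F → skip

EXEC = [2,3,5]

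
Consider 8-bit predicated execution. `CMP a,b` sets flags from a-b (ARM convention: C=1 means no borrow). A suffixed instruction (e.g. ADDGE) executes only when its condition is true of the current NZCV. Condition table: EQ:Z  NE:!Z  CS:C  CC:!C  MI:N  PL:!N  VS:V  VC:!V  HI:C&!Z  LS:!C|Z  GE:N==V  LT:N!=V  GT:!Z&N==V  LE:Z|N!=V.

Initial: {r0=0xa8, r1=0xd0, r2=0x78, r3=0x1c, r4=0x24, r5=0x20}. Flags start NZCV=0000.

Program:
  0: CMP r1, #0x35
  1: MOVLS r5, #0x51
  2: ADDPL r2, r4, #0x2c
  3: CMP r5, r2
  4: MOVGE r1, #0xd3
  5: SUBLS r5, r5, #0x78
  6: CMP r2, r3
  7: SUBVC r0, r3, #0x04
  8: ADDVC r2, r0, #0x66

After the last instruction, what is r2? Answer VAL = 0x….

[0] flags=1010 → (cmp)
[1] flags=1010 LS?F → skip
[2] flags=1010 PL?F → skip
[3] flags=1000 → (cmp)
[4] flags=1000 GE?F → skip
[5] flags=1000 LS?T → r5=0xa8
[6] flags=0010 → (cmp)
[7] flags=0010 VC?T → r0=0x18
[8] flags=0010 VC?T → r2=0x7e

VAL = 0x7e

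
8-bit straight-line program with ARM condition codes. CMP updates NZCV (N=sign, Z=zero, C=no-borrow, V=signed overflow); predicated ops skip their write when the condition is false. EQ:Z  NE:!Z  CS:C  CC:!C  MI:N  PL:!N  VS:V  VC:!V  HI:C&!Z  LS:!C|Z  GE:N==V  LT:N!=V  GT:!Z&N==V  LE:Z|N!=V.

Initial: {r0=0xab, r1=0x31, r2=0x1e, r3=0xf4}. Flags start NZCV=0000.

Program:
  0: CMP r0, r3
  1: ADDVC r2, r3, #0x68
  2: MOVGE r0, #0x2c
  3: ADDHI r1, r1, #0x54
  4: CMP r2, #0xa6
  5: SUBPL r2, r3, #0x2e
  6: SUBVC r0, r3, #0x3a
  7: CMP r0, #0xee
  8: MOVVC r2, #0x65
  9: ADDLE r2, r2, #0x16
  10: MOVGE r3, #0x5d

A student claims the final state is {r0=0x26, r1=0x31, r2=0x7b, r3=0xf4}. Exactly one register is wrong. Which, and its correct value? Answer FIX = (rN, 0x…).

0: ✓ CMP  NZCV=1000
1: ✓ ADDVC  r2←0x5c
2: · MOVGE
3: · ADDHI
4: ✓ CMP  NZCV=1001
5: · SUBPL
6: · SUBVC
7: ✓ CMP  NZCV=1000
8: ✓ MOVVC  r2←0x65
9: ✓ ADDLE  r2←0x7b
10: · MOVGE

FIX = (r0, 0xab)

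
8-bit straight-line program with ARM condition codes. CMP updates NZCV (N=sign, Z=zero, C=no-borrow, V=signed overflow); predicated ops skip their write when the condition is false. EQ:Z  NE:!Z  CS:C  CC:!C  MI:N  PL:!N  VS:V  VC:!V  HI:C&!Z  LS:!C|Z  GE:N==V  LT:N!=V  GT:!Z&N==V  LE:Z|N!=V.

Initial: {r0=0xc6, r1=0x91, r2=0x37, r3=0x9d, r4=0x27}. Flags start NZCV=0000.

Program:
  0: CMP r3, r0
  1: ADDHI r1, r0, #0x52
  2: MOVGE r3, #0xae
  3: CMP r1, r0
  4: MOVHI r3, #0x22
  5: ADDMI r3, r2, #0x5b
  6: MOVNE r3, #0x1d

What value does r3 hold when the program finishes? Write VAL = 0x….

VAL = 0x1d

[0] flags=1000 → (cmp)
[1] flags=1000 HI?F → skip
[2] flags=1000 GE?F → skip
[3] flags=1000 → (cmp)
[4] flags=1000 HI?F → skip
[5] flags=1000 MI?T → r3=0x92
[6] flags=1000 NE?T → r3=0x1d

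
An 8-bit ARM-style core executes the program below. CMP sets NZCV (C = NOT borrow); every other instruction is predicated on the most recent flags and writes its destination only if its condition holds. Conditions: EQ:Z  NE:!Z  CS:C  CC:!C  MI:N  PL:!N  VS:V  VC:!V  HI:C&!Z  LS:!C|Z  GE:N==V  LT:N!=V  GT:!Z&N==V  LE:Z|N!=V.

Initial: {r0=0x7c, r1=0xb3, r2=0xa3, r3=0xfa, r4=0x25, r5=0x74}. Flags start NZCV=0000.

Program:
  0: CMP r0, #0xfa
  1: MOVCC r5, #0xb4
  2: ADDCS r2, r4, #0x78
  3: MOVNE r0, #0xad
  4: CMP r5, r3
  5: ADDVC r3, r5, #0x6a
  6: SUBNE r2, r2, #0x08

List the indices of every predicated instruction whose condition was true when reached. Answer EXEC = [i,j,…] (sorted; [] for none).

[0] flags=1001 → (cmp)
[1] flags=1001 CC?T → r5=0xb4
[2] flags=1001 CS?F → skip
[3] flags=1001 NE?T → r0=0xad
[4] flags=1000 → (cmp)
[5] flags=1000 VC?T → r3=0x1e
[6] flags=1000 NE?T → r2=0x9b

EXEC = [1,3,5,6]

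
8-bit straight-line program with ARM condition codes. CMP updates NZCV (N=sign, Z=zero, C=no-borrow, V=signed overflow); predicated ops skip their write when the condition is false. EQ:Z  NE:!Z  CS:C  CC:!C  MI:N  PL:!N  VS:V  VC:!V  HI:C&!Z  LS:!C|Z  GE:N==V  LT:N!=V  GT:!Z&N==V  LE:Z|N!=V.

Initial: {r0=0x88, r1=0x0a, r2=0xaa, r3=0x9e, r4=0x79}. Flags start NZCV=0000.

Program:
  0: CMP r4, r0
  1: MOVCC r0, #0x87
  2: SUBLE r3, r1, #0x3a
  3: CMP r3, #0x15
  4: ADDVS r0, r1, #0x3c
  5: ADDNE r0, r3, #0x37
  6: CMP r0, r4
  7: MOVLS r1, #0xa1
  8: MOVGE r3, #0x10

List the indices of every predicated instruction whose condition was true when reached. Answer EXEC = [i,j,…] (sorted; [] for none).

0: ✓ CMP  NZCV=1001
1: ✓ MOVCC  r0←0x87
2: · SUBLE
3: ✓ CMP  NZCV=1010
4: · ADDVS
5: ✓ ADDNE  r0←0xd5
6: ✓ CMP  NZCV=0011
7: · MOVLS
8: · MOVGE

EXEC = [1,5]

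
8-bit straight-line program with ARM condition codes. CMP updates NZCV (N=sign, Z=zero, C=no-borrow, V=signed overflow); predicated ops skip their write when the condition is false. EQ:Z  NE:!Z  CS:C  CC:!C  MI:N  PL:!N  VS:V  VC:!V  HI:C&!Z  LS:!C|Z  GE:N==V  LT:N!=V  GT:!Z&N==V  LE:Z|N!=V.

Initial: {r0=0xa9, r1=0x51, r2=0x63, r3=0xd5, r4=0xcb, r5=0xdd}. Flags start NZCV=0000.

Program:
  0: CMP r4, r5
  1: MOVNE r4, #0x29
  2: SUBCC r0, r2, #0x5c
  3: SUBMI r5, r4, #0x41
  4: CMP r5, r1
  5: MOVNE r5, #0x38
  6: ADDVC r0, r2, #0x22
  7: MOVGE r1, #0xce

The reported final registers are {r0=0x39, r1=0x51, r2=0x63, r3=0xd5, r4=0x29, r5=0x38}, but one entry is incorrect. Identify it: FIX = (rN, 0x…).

FIX = (r0, 0x85)

0: ✓ CMP  NZCV=1000
1: ✓ MOVNE  r4←0x29
2: ✓ SUBCC  r0←0x07
3: ✓ SUBMI  r5←0xe8
4: ✓ CMP  NZCV=1010
5: ✓ MOVNE  r5←0x38
6: ✓ ADDVC  r0←0x85
7: · MOVGE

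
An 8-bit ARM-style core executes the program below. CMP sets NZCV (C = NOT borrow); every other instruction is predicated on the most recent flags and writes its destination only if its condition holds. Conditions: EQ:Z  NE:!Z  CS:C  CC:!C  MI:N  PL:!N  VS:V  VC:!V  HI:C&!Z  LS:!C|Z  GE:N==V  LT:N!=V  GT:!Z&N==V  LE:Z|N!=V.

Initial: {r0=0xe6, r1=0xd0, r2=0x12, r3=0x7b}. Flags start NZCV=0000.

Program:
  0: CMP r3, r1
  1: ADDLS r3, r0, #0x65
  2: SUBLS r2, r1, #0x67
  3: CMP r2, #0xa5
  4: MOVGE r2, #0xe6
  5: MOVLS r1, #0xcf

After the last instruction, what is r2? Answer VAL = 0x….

0: ✓ CMP  NZCV=1001
1: ✓ ADDLS  r3←0x4b
2: ✓ SUBLS  r2←0x69
3: ✓ CMP  NZCV=1001
4: ✓ MOVGE  r2←0xe6
5: ✓ MOVLS  r1←0xcf

VAL = 0xe6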